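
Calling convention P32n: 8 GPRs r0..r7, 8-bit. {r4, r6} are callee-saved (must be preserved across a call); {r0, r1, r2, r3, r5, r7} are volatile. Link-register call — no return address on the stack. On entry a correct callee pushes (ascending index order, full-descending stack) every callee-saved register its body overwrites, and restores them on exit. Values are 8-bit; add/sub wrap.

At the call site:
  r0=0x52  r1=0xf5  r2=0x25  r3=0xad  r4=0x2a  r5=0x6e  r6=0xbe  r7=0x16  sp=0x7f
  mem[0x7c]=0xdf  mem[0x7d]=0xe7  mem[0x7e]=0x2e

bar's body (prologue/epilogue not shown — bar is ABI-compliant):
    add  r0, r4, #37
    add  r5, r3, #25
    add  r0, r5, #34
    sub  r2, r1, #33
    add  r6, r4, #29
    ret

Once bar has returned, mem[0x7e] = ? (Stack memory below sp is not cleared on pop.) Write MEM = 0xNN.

prologue: push r6 -> mem[0x7e]=0xbe, sp=0x7e
body[0] add  r0, r4, #37 -> r0=0x4f
body[1] add  r5, r3, #25 -> r5=0xc6
body[2] add  r0, r5, #34 -> r0=0xe8
body[3] sub  r2, r1, #33 -> r2=0xd4
body[4] add  r6, r4, #29 -> r6=0x47
epilogue: pop r6=0xbe, sp=0x7f
prologue pushed ['r6'] at ['0x7e']

MEM = 0xbe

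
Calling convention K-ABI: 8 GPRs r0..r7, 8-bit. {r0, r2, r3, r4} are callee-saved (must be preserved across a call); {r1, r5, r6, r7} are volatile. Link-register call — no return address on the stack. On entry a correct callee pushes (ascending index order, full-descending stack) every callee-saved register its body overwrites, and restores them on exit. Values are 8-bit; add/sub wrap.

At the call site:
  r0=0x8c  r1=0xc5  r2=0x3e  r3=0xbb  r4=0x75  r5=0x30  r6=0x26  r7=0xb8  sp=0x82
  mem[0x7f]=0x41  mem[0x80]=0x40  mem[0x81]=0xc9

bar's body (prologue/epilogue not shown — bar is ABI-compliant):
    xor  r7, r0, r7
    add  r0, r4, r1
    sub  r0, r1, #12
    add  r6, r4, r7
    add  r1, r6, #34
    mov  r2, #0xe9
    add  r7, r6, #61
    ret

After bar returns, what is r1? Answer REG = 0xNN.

REG = 0xcb

prologue: push r0 → mem[0x81]=0x8c, sp=0x81
prologue: push r2 → mem[0x80]=0x3e, sp=0x80
body[0] xor  r7, r0, r7 → r7=0x34
body[1] add  r0, r4, r1 → r0=0x3a
body[2] sub  r0, r1, #12 → r0=0xb9
body[3] add  r6, r4, r7 → r6=0xa9
body[4] add  r1, r6, #34 → r1=0xcb
body[5] mov  r2, #0xe9 → r2=0xe9
body[6] add  r7, r6, #61 → r7=0xe6
epilogue: pop r2=0x3e, sp=0x81
epilogue: pop r0=0x8c, sp=0x82
r1 is caller-saved → body value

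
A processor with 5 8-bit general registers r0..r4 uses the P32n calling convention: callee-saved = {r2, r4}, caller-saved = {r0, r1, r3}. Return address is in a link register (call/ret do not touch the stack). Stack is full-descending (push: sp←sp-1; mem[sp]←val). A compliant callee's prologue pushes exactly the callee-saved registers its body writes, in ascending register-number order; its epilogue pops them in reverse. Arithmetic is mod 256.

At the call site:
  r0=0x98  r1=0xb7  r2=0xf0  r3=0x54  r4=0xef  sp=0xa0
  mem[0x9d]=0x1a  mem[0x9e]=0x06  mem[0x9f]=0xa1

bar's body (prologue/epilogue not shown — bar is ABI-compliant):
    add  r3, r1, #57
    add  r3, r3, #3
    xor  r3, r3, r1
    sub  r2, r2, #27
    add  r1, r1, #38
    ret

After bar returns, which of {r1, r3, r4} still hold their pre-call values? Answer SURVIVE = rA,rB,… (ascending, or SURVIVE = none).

prologue: push r2 → mem[0x9f]=0xf0, sp=0x9f
body[0] add  r3, r1, #57 → r3=0xf0
body[1] add  r3, r3, #3 → r3=0xf3
body[2] xor  r3, r3, r1 → r3=0x44
body[3] sub  r2, r2, #27 → r2=0xd5
body[4] add  r1, r1, #38 → r1=0xdd
epilogue: pop r2=0xf0, sp=0xa0
r1: caller-saved, written=True
r3: caller-saved, written=True
r4: callee-saved, written=False

SURVIVE = r4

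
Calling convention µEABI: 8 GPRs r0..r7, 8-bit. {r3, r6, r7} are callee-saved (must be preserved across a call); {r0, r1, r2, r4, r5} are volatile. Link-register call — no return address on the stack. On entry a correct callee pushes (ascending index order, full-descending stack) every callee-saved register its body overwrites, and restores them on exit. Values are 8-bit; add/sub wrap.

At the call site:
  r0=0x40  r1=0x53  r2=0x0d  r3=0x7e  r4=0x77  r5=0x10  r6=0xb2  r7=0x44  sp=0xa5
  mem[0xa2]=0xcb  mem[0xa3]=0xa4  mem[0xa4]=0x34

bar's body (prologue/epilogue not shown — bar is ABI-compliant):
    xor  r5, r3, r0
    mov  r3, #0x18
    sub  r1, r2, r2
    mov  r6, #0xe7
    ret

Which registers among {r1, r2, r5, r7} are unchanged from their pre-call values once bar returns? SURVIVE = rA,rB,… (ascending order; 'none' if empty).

SURVIVE = r2,r7

prologue: push r3 → mem[0xa4]=0x7e, sp=0xa4
prologue: push r6 → mem[0xa3]=0xb2, sp=0xa3
body[0] xor  r5, r3, r0 → r5=0x3e
body[1] mov  r3, #0x18 → r3=0x18
body[2] sub  r1, r2, r2 → r1=0x00
body[3] mov  r6, #0xe7 → r6=0xe7
epilogue: pop r6=0xb2, sp=0xa4
epilogue: pop r3=0x7e, sp=0xa5
r1: caller-saved, written=True
r2: caller-saved, written=False
r5: caller-saved, written=True
r7: callee-saved, written=False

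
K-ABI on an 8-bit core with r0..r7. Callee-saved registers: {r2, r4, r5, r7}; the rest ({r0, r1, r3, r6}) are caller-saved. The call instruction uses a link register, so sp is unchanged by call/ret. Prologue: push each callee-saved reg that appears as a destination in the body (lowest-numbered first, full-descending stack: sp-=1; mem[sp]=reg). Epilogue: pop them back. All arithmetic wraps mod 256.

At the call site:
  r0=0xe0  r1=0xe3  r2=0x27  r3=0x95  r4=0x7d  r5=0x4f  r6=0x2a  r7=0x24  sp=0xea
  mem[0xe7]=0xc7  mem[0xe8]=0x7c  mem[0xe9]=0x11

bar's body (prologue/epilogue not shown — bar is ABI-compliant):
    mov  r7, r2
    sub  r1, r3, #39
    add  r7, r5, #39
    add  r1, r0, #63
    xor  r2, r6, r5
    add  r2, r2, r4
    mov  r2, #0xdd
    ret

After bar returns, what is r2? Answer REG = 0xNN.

REG = 0x27

prologue: push r2 -> mem[0xe9]=0x27, sp=0xe9
prologue: push r7 -> mem[0xe8]=0x24, sp=0xe8
body[0] mov  r7, r2 -> r7=0x27
body[1] sub  r1, r3, #39 -> r1=0x6e
body[2] add  r7, r5, #39 -> r7=0x76
body[3] add  r1, r0, #63 -> r1=0x1f
body[4] xor  r2, r6, r5 -> r2=0x65
body[5] add  r2, r2, r4 -> r2=0xe2
body[6] mov  r2, #0xdd -> r2=0xdd
epilogue: pop r7=0x24, sp=0xe9
epilogue: pop r2=0x27, sp=0xea
r2 is callee-saved -> restored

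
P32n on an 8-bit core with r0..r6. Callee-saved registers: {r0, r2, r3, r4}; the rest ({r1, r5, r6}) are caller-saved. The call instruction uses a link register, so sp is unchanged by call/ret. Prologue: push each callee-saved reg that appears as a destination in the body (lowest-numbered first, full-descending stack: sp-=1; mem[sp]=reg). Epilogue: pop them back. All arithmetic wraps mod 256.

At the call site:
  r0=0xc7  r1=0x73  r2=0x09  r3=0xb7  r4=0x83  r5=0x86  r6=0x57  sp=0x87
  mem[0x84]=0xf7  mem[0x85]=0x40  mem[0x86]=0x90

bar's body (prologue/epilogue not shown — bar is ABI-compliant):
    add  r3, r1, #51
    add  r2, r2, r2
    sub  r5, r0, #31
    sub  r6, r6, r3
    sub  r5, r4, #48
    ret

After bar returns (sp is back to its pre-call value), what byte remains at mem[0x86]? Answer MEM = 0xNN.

prologue: push r2 -> mem[0x86]=0x09, sp=0x86
prologue: push r3 -> mem[0x85]=0xb7, sp=0x85
body[0] add  r3, r1, #51 -> r3=0xa6
body[1] add  r2, r2, r2 -> r2=0x12
body[2] sub  r5, r0, #31 -> r5=0xa8
body[3] sub  r6, r6, r3 -> r6=0xb1
body[4] sub  r5, r4, #48 -> r5=0x53
epilogue: pop r3=0xb7, sp=0x86
epilogue: pop r2=0x09, sp=0x87
prologue pushed ['r2', 'r3'] at ['0x86', '0x85']

MEM = 0x09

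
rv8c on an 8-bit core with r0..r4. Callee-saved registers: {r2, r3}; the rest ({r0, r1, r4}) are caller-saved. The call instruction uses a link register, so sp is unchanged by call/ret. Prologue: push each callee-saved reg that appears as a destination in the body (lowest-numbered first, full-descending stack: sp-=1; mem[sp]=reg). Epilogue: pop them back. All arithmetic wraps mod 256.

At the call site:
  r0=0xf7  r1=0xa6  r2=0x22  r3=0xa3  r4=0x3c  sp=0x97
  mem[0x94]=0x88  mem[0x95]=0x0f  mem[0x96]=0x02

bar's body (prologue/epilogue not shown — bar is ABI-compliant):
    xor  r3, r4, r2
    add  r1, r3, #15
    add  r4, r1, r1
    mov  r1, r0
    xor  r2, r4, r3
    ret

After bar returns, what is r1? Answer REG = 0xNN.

prologue: push r2 → mem[0x96]=0x22, sp=0x96
prologue: push r3 → mem[0x95]=0xa3, sp=0x95
body[0] xor  r3, r4, r2 → r3=0x1e
body[1] add  r1, r3, #15 → r1=0x2d
body[2] add  r4, r1, r1 → r4=0x5a
body[3] mov  r1, r0 → r1=0xf7
body[4] xor  r2, r4, r3 → r2=0x44
epilogue: pop r3=0xa3, sp=0x96
epilogue: pop r2=0x22, sp=0x97
r1 is caller-saved → body value

REG = 0xf7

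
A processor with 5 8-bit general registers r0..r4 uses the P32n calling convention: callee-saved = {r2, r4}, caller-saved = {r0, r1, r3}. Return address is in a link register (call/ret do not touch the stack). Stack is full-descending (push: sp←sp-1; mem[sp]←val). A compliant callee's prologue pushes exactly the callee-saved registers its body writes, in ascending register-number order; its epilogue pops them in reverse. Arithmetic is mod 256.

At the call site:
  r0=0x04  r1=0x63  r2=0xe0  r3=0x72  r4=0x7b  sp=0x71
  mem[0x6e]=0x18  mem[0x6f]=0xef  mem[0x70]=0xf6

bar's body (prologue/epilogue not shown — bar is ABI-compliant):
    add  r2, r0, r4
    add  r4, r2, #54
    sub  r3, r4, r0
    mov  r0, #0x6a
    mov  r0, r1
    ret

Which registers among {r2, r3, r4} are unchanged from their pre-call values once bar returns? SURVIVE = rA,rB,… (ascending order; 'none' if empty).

SURVIVE = r2,r4

prologue: push r2 → mem[0x70]=0xe0, sp=0x70
prologue: push r4 → mem[0x6f]=0x7b, sp=0x6f
body[0] add  r2, r0, r4 → r2=0x7f
body[1] add  r4, r2, #54 → r4=0xb5
body[2] sub  r3, r4, r0 → r3=0xb1
body[3] mov  r0, #0x6a → r0=0x6a
body[4] mov  r0, r1 → r0=0x63
epilogue: pop r4=0x7b, sp=0x70
epilogue: pop r2=0xe0, sp=0x71
r2: callee-saved, written=True
r3: caller-saved, written=True
r4: callee-saved, written=True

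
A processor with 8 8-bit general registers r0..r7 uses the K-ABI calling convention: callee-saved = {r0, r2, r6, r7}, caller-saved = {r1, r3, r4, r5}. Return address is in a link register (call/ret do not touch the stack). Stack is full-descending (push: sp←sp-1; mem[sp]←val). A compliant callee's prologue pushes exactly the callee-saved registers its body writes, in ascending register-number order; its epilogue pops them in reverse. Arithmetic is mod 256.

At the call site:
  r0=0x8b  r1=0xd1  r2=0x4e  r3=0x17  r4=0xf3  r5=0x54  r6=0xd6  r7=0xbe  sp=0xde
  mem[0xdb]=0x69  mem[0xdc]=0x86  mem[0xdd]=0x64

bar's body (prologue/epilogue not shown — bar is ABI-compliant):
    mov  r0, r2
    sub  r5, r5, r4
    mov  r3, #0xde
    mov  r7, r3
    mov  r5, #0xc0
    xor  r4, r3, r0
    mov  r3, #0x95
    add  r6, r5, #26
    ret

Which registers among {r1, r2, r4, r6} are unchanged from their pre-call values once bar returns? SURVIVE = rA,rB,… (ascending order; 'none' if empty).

prologue: push r0 -> mem[0xdd]=0x8b, sp=0xdd
prologue: push r6 -> mem[0xdc]=0xd6, sp=0xdc
prologue: push r7 -> mem[0xdb]=0xbe, sp=0xdb
body[0] mov  r0, r2 -> r0=0x4e
body[1] sub  r5, r5, r4 -> r5=0x61
body[2] mov  r3, #0xde -> r3=0xde
body[3] mov  r7, r3 -> r7=0xde
body[4] mov  r5, #0xc0 -> r5=0xc0
body[5] xor  r4, r3, r0 -> r4=0x90
body[6] mov  r3, #0x95 -> r3=0x95
body[7] add  r6, r5, #26 -> r6=0xda
epilogue: pop r7=0xbe, sp=0xdc
epilogue: pop r6=0xd6, sp=0xdd
epilogue: pop r0=0x8b, sp=0xde
r1: caller-saved, written=False
r2: callee-saved, written=False
r4: caller-saved, written=True
r6: callee-saved, written=True

SURVIVE = r1,r2,r6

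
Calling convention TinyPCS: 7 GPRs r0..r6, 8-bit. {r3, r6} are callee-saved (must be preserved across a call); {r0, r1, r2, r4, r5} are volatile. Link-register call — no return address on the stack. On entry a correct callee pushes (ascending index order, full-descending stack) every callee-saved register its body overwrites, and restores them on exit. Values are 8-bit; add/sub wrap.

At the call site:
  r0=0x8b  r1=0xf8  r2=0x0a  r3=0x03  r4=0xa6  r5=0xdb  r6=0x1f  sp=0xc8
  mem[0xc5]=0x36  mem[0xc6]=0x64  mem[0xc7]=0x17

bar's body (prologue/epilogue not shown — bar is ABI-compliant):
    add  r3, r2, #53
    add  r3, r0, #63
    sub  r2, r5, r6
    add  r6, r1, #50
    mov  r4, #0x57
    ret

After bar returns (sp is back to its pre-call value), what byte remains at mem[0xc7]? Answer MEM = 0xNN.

MEM = 0x03

prologue: push r3 -> mem[0xc7]=0x03, sp=0xc7
prologue: push r6 -> mem[0xc6]=0x1f, sp=0xc6
body[0] add  r3, r2, #53 -> r3=0x3f
body[1] add  r3, r0, #63 -> r3=0xca
body[2] sub  r2, r5, r6 -> r2=0xbc
body[3] add  r6, r1, #50 -> r6=0x2a
body[4] mov  r4, #0x57 -> r4=0x57
epilogue: pop r6=0x1f, sp=0xc7
epilogue: pop r3=0x03, sp=0xc8
prologue pushed ['r3', 'r6'] at ['0xc7', '0xc6']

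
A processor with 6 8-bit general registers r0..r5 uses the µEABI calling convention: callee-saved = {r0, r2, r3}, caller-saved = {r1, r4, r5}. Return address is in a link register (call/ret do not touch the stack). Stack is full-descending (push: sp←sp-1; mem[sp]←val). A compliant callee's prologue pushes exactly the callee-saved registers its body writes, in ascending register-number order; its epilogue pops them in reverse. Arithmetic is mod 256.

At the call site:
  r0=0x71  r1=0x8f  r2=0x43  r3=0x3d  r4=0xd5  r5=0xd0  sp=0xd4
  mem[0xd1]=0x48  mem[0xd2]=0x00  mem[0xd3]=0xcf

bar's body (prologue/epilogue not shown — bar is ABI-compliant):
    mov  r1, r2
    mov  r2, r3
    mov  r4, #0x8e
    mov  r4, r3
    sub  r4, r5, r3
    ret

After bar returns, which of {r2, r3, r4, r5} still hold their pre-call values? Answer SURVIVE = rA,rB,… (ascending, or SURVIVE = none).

SURVIVE = r2,r3,r5

prologue: push r2 → mem[0xd3]=0x43, sp=0xd3
body[0] mov  r1, r2 → r1=0x43
body[1] mov  r2, r3 → r2=0x3d
body[2] mov  r4, #0x8e → r4=0x8e
body[3] mov  r4, r3 → r4=0x3d
body[4] sub  r4, r5, r3 → r4=0x93
epilogue: pop r2=0x43, sp=0xd4
r2: callee-saved, written=True
r3: callee-saved, written=False
r4: caller-saved, written=True
r5: caller-saved, written=False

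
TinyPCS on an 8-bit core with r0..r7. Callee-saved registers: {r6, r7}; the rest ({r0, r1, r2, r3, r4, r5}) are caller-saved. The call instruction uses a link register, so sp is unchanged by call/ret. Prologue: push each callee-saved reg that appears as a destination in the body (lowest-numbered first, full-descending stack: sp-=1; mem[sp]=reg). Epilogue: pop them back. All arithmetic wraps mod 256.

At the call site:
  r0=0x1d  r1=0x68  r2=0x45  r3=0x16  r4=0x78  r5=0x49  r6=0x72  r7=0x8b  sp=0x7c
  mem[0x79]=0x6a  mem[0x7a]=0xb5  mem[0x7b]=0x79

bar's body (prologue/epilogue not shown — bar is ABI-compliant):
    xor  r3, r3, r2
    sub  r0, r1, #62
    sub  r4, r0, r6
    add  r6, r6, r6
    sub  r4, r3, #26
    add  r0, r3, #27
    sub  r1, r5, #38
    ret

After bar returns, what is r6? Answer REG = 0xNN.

REG = 0x72

prologue: push r6 → mem[0x7b]=0x72, sp=0x7b
body[0] xor  r3, r3, r2 → r3=0x53
body[1] sub  r0, r1, #62 → r0=0x2a
body[2] sub  r4, r0, r6 → r4=0xb8
body[3] add  r6, r6, r6 → r6=0xe4
body[4] sub  r4, r3, #26 → r4=0x39
body[5] add  r0, r3, #27 → r0=0x6e
body[6] sub  r1, r5, #38 → r1=0x23
epilogue: pop r6=0x72, sp=0x7c
r6 is callee-saved → restored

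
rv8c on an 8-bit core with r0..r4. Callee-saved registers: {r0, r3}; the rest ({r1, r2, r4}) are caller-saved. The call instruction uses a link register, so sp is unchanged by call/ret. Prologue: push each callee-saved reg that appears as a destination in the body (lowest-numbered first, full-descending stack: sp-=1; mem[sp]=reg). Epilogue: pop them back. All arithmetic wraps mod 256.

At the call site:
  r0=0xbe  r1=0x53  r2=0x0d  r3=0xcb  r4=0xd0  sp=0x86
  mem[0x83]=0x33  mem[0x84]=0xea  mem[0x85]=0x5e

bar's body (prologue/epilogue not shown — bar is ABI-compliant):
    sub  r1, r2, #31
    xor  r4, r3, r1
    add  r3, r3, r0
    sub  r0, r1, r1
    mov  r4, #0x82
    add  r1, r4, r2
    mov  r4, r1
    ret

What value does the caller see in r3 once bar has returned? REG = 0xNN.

REG = 0xcb

prologue: push r0 -> mem[0x85]=0xbe, sp=0x85
prologue: push r3 -> mem[0x84]=0xcb, sp=0x84
body[0] sub  r1, r2, #31 -> r1=0xee
body[1] xor  r4, r3, r1 -> r4=0x25
body[2] add  r3, r3, r0 -> r3=0x89
body[3] sub  r0, r1, r1 -> r0=0x00
body[4] mov  r4, #0x82 -> r4=0x82
body[5] add  r1, r4, r2 -> r1=0x8f
body[6] mov  r4, r1 -> r4=0x8f
epilogue: pop r3=0xcb, sp=0x85
epilogue: pop r0=0xbe, sp=0x86
r3 is callee-saved -> restored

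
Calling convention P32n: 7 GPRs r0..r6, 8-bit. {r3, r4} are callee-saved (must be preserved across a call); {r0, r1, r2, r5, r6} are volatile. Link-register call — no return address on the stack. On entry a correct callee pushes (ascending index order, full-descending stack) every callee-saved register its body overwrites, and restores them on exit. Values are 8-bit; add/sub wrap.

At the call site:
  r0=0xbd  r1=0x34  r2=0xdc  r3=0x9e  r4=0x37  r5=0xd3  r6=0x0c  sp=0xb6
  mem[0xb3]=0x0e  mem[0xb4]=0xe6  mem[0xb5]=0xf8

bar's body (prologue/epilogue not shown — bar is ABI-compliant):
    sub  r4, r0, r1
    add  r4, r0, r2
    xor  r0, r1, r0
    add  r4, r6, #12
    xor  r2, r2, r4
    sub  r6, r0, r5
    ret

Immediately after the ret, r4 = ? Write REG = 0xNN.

REG = 0x37

prologue: push r4 -> mem[0xb5]=0x37, sp=0xb5
body[0] sub  r4, r0, r1 -> r4=0x89
body[1] add  r4, r0, r2 -> r4=0x99
body[2] xor  r0, r1, r0 -> r0=0x89
body[3] add  r4, r6, #12 -> r4=0x18
body[4] xor  r2, r2, r4 -> r2=0xc4
body[5] sub  r6, r0, r5 -> r6=0xb6
epilogue: pop r4=0x37, sp=0xb6
r4 is callee-saved -> restored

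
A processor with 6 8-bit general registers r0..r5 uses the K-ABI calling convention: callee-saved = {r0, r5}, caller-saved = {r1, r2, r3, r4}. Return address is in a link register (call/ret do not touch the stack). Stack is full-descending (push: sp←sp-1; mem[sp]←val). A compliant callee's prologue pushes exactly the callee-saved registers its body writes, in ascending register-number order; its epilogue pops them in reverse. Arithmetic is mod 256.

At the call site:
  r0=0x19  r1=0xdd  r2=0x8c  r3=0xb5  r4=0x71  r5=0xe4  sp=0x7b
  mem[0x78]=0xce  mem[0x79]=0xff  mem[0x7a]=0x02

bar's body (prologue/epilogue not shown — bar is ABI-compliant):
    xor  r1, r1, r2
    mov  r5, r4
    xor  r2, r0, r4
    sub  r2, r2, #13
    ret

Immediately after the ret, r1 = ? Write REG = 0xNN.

REG = 0x51

prologue: push r5 → mem[0x7a]=0xe4, sp=0x7a
body[0] xor  r1, r1, r2 → r1=0x51
body[1] mov  r5, r4 → r5=0x71
body[2] xor  r2, r0, r4 → r2=0x68
body[3] sub  r2, r2, #13 → r2=0x5b
epilogue: pop r5=0xe4, sp=0x7b
r1 is caller-saved → body value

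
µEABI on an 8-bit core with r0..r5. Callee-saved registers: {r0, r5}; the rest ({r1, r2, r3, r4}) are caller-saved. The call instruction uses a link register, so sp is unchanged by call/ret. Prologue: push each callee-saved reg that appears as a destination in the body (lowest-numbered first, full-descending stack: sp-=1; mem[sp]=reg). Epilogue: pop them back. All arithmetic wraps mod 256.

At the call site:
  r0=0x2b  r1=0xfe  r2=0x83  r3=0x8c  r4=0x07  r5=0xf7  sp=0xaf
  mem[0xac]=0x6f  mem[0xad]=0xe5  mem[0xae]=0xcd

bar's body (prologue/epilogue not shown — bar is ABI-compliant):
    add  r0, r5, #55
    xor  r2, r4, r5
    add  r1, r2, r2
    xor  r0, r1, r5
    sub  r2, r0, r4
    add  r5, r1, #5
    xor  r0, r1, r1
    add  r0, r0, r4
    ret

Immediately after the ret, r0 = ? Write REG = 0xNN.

REG = 0x2b

prologue: push r0 → mem[0xae]=0x2b, sp=0xae
prologue: push r5 → mem[0xad]=0xf7, sp=0xad
body[0] add  r0, r5, #55 → r0=0x2e
body[1] xor  r2, r4, r5 → r2=0xf0
body[2] add  r1, r2, r2 → r1=0xe0
body[3] xor  r0, r1, r5 → r0=0x17
body[4] sub  r2, r0, r4 → r2=0x10
body[5] add  r5, r1, #5 → r5=0xe5
body[6] xor  r0, r1, r1 → r0=0x00
body[7] add  r0, r0, r4 → r0=0x07
epilogue: pop r5=0xf7, sp=0xae
epilogue: pop r0=0x2b, sp=0xaf
r0 is callee-saved → restored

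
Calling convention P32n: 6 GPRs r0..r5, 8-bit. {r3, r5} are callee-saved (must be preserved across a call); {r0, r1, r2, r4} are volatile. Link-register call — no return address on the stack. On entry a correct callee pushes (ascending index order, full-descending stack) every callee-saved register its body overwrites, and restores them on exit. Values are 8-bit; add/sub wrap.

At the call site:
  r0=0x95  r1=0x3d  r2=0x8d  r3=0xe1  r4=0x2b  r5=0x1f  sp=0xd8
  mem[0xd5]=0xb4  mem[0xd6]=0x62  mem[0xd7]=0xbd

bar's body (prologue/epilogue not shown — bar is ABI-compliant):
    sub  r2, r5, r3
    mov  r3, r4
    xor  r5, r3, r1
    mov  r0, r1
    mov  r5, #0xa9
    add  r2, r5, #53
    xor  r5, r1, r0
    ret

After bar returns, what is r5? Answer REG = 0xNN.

prologue: push r3 -> mem[0xd7]=0xe1, sp=0xd7
prologue: push r5 -> mem[0xd6]=0x1f, sp=0xd6
body[0] sub  r2, r5, r3 -> r2=0x3e
body[1] mov  r3, r4 -> r3=0x2b
body[2] xor  r5, r3, r1 -> r5=0x16
body[3] mov  r0, r1 -> r0=0x3d
body[4] mov  r5, #0xa9 -> r5=0xa9
body[5] add  r2, r5, #53 -> r2=0xde
body[6] xor  r5, r1, r0 -> r5=0x00
epilogue: pop r5=0x1f, sp=0xd7
epilogue: pop r3=0xe1, sp=0xd8
r5 is callee-saved -> restored

REG = 0x1f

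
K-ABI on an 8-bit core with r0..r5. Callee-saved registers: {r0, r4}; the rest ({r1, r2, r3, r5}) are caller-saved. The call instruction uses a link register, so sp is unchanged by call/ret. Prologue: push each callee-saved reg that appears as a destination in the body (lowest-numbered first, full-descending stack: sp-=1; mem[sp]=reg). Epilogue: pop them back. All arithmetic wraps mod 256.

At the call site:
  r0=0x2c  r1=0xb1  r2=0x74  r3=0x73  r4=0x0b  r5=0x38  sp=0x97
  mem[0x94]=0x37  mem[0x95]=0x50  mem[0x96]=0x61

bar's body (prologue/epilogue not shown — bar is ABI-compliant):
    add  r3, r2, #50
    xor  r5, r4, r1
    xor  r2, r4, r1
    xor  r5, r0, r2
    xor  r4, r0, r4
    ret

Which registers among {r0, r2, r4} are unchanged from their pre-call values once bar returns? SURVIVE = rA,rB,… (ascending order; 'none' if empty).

SURVIVE = r0,r4

prologue: push r4 -> mem[0x96]=0x0b, sp=0x96
body[0] add  r3, r2, #50 -> r3=0xa6
body[1] xor  r5, r4, r1 -> r5=0xba
body[2] xor  r2, r4, r1 -> r2=0xba
body[3] xor  r5, r0, r2 -> r5=0x96
body[4] xor  r4, r0, r4 -> r4=0x27
epilogue: pop r4=0x0b, sp=0x97
r0: callee-saved, written=False
r2: caller-saved, written=True
r4: callee-saved, written=True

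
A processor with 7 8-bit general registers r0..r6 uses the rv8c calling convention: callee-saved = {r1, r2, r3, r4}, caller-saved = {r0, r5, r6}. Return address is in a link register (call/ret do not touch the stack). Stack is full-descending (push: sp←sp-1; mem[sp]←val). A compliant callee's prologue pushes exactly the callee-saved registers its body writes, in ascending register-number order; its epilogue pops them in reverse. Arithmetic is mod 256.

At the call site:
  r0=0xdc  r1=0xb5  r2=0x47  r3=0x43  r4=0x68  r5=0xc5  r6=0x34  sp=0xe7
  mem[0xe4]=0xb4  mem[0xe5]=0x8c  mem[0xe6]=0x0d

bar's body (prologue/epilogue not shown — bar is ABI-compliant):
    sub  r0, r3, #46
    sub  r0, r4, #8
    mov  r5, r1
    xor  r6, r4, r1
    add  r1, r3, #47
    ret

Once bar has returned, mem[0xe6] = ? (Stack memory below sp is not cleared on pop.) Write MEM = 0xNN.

prologue: push r1 -> mem[0xe6]=0xb5, sp=0xe6
body[0] sub  r0, r3, #46 -> r0=0x15
body[1] sub  r0, r4, #8 -> r0=0x60
body[2] mov  r5, r1 -> r5=0xb5
body[3] xor  r6, r4, r1 -> r6=0xdd
body[4] add  r1, r3, #47 -> r1=0x72
epilogue: pop r1=0xb5, sp=0xe7
prologue pushed ['r1'] at ['0xe6']

MEM = 0xb5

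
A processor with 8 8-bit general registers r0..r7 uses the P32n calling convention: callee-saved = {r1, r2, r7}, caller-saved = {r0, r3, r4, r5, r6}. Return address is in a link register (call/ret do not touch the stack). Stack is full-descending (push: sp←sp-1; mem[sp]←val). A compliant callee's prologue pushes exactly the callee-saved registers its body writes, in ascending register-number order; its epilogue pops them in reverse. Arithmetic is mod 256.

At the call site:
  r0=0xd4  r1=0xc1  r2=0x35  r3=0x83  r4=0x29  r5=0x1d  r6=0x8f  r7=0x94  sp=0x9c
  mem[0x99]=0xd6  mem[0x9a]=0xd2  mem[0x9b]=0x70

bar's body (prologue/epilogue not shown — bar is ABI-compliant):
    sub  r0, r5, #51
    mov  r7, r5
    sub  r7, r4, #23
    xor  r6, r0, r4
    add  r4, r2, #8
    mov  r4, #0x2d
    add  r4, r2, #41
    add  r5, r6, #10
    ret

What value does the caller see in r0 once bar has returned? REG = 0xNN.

REG = 0xea

prologue: push r7 -> mem[0x9b]=0x94, sp=0x9b
body[0] sub  r0, r5, #51 -> r0=0xea
body[1] mov  r7, r5 -> r7=0x1d
body[2] sub  r7, r4, #23 -> r7=0x12
body[3] xor  r6, r0, r4 -> r6=0xc3
body[4] add  r4, r2, #8 -> r4=0x3d
body[5] mov  r4, #0x2d -> r4=0x2d
body[6] add  r4, r2, #41 -> r4=0x5e
body[7] add  r5, r6, #10 -> r5=0xcd
epilogue: pop r7=0x94, sp=0x9c
r0 is caller-saved -> body value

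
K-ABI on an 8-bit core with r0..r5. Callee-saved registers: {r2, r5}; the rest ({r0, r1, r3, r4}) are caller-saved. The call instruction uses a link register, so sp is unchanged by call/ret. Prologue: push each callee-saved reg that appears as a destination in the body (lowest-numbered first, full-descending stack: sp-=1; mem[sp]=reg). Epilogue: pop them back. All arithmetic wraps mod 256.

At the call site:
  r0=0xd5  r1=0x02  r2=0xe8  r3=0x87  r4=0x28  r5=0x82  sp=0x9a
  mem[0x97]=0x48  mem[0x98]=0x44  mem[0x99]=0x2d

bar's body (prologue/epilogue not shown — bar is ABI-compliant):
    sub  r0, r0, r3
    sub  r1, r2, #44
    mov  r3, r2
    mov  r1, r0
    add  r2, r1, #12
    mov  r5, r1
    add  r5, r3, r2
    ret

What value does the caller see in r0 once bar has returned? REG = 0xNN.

prologue: push r2 -> mem[0x99]=0xe8, sp=0x99
prologue: push r5 -> mem[0x98]=0x82, sp=0x98
body[0] sub  r0, r0, r3 -> r0=0x4e
body[1] sub  r1, r2, #44 -> r1=0xbc
body[2] mov  r3, r2 -> r3=0xe8
body[3] mov  r1, r0 -> r1=0x4e
body[4] add  r2, r1, #12 -> r2=0x5a
body[5] mov  r5, r1 -> r5=0x4e
body[6] add  r5, r3, r2 -> r5=0x42
epilogue: pop r5=0x82, sp=0x99
epilogue: pop r2=0xe8, sp=0x9a
r0 is caller-saved -> body value

REG = 0x4e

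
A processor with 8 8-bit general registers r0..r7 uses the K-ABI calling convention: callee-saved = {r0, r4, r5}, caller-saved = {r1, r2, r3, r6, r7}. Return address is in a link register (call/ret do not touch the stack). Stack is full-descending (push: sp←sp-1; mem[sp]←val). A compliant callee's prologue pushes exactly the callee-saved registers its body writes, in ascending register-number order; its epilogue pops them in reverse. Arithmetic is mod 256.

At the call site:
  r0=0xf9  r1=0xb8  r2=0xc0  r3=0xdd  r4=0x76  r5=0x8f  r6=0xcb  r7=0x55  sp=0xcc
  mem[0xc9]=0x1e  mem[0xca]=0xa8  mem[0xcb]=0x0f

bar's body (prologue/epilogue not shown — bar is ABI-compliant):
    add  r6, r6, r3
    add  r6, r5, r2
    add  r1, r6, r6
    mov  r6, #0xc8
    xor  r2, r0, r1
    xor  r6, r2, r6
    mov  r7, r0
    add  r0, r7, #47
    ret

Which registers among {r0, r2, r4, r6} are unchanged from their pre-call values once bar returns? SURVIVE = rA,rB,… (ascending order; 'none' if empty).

prologue: push r0 → mem[0xcb]=0xf9, sp=0xcb
body[0] add  r6, r6, r3 → r6=0xa8
body[1] add  r6, r5, r2 → r6=0x4f
body[2] add  r1, r6, r6 → r1=0x9e
body[3] mov  r6, #0xc8 → r6=0xc8
body[4] xor  r2, r0, r1 → r2=0x67
body[5] xor  r6, r2, r6 → r6=0xaf
body[6] mov  r7, r0 → r7=0xf9
body[7] add  r0, r7, #47 → r0=0x28
epilogue: pop r0=0xf9, sp=0xcc
r0: callee-saved, written=True
r2: caller-saved, written=True
r4: callee-saved, written=False
r6: caller-saved, written=True

SURVIVE = r0,r4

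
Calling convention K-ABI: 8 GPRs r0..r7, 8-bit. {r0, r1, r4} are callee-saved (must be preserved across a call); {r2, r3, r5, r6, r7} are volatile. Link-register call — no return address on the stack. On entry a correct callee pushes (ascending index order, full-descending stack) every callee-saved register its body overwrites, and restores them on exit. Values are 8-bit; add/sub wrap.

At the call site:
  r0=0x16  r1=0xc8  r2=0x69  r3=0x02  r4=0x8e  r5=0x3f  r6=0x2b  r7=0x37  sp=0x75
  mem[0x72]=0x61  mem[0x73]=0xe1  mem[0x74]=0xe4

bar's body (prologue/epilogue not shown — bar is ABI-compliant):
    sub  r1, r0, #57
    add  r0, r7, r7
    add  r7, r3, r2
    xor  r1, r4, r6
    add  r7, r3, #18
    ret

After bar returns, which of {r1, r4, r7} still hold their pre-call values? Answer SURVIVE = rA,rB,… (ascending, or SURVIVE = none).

SURVIVE = r1,r4

prologue: push r0 → mem[0x74]=0x16, sp=0x74
prologue: push r1 → mem[0x73]=0xc8, sp=0x73
body[0] sub  r1, r0, #57 → r1=0xdd
body[1] add  r0, r7, r7 → r0=0x6e
body[2] add  r7, r3, r2 → r7=0x6b
body[3] xor  r1, r4, r6 → r1=0xa5
body[4] add  r7, r3, #18 → r7=0x14
epilogue: pop r1=0xc8, sp=0x74
epilogue: pop r0=0x16, sp=0x75
r1: callee-saved, written=True
r4: callee-saved, written=False
r7: caller-saved, written=True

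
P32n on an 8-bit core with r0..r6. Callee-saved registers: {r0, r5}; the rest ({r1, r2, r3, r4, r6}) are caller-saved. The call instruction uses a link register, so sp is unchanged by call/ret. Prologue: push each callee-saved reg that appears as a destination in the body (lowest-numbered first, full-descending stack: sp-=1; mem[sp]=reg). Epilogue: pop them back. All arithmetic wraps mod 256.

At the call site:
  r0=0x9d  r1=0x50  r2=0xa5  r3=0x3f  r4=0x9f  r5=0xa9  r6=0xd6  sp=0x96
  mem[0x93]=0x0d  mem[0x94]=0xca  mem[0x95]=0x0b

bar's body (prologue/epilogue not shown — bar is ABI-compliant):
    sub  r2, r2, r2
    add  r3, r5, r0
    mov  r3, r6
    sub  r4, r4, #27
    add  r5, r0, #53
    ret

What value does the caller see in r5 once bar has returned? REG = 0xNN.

prologue: push r5 -> mem[0x95]=0xa9, sp=0x95
body[0] sub  r2, r2, r2 -> r2=0x00
body[1] add  r3, r5, r0 -> r3=0x46
body[2] mov  r3, r6 -> r3=0xd6
body[3] sub  r4, r4, #27 -> r4=0x84
body[4] add  r5, r0, #53 -> r5=0xd2
epilogue: pop r5=0xa9, sp=0x96
r5 is callee-saved -> restored

REG = 0xa9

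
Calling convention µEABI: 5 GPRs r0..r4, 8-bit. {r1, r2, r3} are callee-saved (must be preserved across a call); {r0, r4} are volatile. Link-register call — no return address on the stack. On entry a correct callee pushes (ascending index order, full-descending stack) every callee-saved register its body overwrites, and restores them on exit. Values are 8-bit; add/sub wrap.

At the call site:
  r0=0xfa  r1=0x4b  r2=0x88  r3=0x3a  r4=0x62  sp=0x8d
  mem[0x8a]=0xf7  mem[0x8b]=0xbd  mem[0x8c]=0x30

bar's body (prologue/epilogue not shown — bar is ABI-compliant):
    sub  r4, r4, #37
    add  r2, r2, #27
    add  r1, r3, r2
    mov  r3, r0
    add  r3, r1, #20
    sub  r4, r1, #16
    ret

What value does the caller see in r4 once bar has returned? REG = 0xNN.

REG = 0xcd

prologue: push r1 → mem[0x8c]=0x4b, sp=0x8c
prologue: push r2 → mem[0x8b]=0x88, sp=0x8b
prologue: push r3 → mem[0x8a]=0x3a, sp=0x8a
body[0] sub  r4, r4, #37 → r4=0x3d
body[1] add  r2, r2, #27 → r2=0xa3
body[2] add  r1, r3, r2 → r1=0xdd
body[3] mov  r3, r0 → r3=0xfa
body[4] add  r3, r1, #20 → r3=0xf1
body[5] sub  r4, r1, #16 → r4=0xcd
epilogue: pop r3=0x3a, sp=0x8b
epilogue: pop r2=0x88, sp=0x8c
epilogue: pop r1=0x4b, sp=0x8d
r4 is caller-saved → body value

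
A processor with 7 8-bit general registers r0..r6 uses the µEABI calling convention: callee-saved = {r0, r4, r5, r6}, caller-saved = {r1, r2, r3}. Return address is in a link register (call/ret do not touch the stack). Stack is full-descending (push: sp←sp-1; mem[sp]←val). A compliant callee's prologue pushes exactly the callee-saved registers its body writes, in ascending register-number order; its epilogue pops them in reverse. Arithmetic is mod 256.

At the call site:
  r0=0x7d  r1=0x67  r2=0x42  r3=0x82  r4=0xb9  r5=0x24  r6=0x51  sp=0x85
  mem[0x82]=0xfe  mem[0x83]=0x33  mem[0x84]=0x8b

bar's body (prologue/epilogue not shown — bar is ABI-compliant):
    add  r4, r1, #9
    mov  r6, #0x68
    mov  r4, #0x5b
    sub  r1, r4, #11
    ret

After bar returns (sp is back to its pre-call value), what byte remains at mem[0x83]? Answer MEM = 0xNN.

prologue: push r4 -> mem[0x84]=0xb9, sp=0x84
prologue: push r6 -> mem[0x83]=0x51, sp=0x83
body[0] add  r4, r1, #9 -> r4=0x70
body[1] mov  r6, #0x68 -> r6=0x68
body[2] mov  r4, #0x5b -> r4=0x5b
body[3] sub  r1, r4, #11 -> r1=0x50
epilogue: pop r6=0x51, sp=0x84
epilogue: pop r4=0xb9, sp=0x85
prologue pushed ['r4', 'r6'] at ['0x84', '0x83']

MEM = 0x51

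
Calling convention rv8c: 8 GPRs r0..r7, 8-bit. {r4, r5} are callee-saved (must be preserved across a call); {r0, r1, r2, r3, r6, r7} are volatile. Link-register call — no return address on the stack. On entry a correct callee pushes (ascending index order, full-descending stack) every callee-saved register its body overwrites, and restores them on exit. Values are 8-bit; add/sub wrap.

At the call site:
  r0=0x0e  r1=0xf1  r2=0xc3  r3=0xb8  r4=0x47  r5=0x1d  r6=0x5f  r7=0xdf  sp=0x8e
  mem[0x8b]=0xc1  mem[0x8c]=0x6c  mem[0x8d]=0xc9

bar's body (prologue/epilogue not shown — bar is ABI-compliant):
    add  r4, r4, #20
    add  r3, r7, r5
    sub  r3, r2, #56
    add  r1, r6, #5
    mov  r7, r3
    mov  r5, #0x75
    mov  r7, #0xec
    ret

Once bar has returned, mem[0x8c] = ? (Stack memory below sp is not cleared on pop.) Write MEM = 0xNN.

MEM = 0x1d

prologue: push r4 -> mem[0x8d]=0x47, sp=0x8d
prologue: push r5 -> mem[0x8c]=0x1d, sp=0x8c
body[0] add  r4, r4, #20 -> r4=0x5b
body[1] add  r3, r7, r5 -> r3=0xfc
body[2] sub  r3, r2, #56 -> r3=0x8b
body[3] add  r1, r6, #5 -> r1=0x64
body[4] mov  r7, r3 -> r7=0x8b
body[5] mov  r5, #0x75 -> r5=0x75
body[6] mov  r7, #0xec -> r7=0xec
epilogue: pop r5=0x1d, sp=0x8d
epilogue: pop r4=0x47, sp=0x8e
prologue pushed ['r4', 'r5'] at ['0x8d', '0x8c']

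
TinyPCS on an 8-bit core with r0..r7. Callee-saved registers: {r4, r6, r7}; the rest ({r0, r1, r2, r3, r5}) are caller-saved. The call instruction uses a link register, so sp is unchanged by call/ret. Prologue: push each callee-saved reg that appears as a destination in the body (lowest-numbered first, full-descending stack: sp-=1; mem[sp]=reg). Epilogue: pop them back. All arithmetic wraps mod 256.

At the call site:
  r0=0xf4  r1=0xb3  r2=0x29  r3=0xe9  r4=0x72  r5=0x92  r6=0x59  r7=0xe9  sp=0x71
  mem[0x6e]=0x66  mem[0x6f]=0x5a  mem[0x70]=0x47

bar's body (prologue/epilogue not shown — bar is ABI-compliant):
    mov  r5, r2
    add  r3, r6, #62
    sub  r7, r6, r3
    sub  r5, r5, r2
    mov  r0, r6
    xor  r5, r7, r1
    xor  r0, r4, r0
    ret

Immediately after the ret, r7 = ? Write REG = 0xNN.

REG = 0xe9

prologue: push r7 → mem[0x70]=0xe9, sp=0x70
body[0] mov  r5, r2 → r5=0x29
body[1] add  r3, r6, #62 → r3=0x97
body[2] sub  r7, r6, r3 → r7=0xc2
body[3] sub  r5, r5, r2 → r5=0x00
body[4] mov  r0, r6 → r0=0x59
body[5] xor  r5, r7, r1 → r5=0x71
body[6] xor  r0, r4, r0 → r0=0x2b
epilogue: pop r7=0xe9, sp=0x71
r7 is callee-saved → restored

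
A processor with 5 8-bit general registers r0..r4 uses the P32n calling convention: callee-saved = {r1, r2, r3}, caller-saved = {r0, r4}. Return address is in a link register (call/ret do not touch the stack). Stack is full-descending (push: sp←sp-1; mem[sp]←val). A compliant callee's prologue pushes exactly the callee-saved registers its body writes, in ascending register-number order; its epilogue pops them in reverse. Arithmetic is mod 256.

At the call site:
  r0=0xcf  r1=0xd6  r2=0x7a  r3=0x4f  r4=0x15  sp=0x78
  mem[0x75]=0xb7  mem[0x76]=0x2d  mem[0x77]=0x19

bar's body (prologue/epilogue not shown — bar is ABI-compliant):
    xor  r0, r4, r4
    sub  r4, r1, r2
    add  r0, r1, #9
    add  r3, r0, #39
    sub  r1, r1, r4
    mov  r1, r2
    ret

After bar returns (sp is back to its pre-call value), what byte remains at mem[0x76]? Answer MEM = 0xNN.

prologue: push r1 → mem[0x77]=0xd6, sp=0x77
prologue: push r3 → mem[0x76]=0x4f, sp=0x76
body[0] xor  r0, r4, r4 → r0=0x00
body[1] sub  r4, r1, r2 → r4=0x5c
body[2] add  r0, r1, #9 → r0=0xdf
body[3] add  r3, r0, #39 → r3=0x06
body[4] sub  r1, r1, r4 → r1=0x7a
body[5] mov  r1, r2 → r1=0x7a
epilogue: pop r3=0x4f, sp=0x77
epilogue: pop r1=0xd6, sp=0x78
prologue pushed ['r1', 'r3'] at ['0x77', '0x76']

MEM = 0x4f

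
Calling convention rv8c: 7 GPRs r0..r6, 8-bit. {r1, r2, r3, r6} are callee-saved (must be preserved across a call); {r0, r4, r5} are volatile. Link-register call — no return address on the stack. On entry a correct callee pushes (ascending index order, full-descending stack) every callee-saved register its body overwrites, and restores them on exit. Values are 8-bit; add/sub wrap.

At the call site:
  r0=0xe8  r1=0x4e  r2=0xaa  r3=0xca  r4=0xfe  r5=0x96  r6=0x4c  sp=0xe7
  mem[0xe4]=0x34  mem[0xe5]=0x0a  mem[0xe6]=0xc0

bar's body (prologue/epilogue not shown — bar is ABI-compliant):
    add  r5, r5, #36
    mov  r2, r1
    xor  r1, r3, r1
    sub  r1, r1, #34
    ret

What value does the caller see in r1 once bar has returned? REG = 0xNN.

REG = 0x4e

prologue: push r1 → mem[0xe6]=0x4e, sp=0xe6
prologue: push r2 → mem[0xe5]=0xaa, sp=0xe5
body[0] add  r5, r5, #36 → r5=0xba
body[1] mov  r2, r1 → r2=0x4e
body[2] xor  r1, r3, r1 → r1=0x84
body[3] sub  r1, r1, #34 → r1=0x62
epilogue: pop r2=0xaa, sp=0xe6
epilogue: pop r1=0x4e, sp=0xe7
r1 is callee-saved → restored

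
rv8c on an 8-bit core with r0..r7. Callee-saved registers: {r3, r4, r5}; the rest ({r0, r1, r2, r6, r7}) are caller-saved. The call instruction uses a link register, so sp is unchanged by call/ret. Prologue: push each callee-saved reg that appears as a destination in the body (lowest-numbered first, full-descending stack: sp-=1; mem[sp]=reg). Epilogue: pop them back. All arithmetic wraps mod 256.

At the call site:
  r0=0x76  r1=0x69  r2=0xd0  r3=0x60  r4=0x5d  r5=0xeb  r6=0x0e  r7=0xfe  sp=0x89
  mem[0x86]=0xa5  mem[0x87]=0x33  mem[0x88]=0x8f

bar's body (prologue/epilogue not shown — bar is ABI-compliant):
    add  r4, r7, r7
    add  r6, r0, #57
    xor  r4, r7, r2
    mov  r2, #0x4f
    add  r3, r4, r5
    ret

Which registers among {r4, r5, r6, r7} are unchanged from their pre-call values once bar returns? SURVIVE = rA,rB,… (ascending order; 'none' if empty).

prologue: push r3 → mem[0x88]=0x60, sp=0x88
prologue: push r4 → mem[0x87]=0x5d, sp=0x87
body[0] add  r4, r7, r7 → r4=0xfc
body[1] add  r6, r0, #57 → r6=0xaf
body[2] xor  r4, r7, r2 → r4=0x2e
body[3] mov  r2, #0x4f → r2=0x4f
body[4] add  r3, r4, r5 → r3=0x19
epilogue: pop r4=0x5d, sp=0x88
epilogue: pop r3=0x60, sp=0x89
r4: callee-saved, written=True
r5: callee-saved, written=False
r6: caller-saved, written=True
r7: caller-saved, written=False

SURVIVE = r4,r5,r7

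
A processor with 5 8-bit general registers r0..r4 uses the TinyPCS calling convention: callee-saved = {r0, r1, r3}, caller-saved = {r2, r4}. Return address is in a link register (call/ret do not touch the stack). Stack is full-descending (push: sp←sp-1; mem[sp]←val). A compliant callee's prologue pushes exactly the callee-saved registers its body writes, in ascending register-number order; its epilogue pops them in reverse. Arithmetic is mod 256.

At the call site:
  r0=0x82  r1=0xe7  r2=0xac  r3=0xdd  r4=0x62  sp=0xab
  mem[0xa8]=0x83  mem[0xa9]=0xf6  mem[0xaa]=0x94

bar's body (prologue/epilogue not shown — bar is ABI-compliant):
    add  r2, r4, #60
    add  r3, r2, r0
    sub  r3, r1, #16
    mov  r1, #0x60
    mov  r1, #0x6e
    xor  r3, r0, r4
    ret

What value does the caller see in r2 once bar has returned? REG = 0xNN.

REG = 0x9e

prologue: push r1 → mem[0xaa]=0xe7, sp=0xaa
prologue: push r3 → mem[0xa9]=0xdd, sp=0xa9
body[0] add  r2, r4, #60 → r2=0x9e
body[1] add  r3, r2, r0 → r3=0x20
body[2] sub  r3, r1, #16 → r3=0xd7
body[3] mov  r1, #0x60 → r1=0x60
body[4] mov  r1, #0x6e → r1=0x6e
body[5] xor  r3, r0, r4 → r3=0xe0
epilogue: pop r3=0xdd, sp=0xaa
epilogue: pop r1=0xe7, sp=0xab
r2 is caller-saved → body value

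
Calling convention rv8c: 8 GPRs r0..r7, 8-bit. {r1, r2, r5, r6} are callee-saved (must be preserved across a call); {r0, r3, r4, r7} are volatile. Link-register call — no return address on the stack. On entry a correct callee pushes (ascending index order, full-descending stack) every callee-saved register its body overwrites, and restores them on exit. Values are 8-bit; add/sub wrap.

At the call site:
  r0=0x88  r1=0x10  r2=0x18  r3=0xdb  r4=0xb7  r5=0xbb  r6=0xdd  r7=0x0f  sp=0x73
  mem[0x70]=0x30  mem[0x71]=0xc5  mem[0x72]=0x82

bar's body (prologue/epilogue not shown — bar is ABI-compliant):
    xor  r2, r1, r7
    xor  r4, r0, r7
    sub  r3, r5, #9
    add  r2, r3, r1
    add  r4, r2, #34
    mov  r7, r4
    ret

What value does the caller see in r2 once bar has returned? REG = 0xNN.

prologue: push r2 → mem[0x72]=0x18, sp=0x72
body[0] xor  r2, r1, r7 → r2=0x1f
body[1] xor  r4, r0, r7 → r4=0x87
body[2] sub  r3, r5, #9 → r3=0xb2
body[3] add  r2, r3, r1 → r2=0xc2
body[4] add  r4, r2, #34 → r4=0xe4
body[5] mov  r7, r4 → r7=0xe4
epilogue: pop r2=0x18, sp=0x73
r2 is callee-saved → restored

REG = 0x18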